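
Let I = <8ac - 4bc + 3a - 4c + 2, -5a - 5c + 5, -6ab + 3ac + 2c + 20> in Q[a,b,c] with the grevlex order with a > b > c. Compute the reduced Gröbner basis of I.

G = {b^2 - 97/30b - 291/40c - 121/24, bc - 4/5b + 37/60c + 29/12, c^2 + 2/5b - 13/30c - 11/6, a + c - 1}

f_1 = 8ac - 4bc + 3a - 4c + 2, LT = ac.
f_2 = -5a - 5c + 5, LT = a.
f_3 = -6ab + 3ac + 2c + 20, LT = ab.

S(f_1,f_2): lcm = ac. S = -1/2bc - c^2 + 3/8a + 1/2c + 1/4.
  reduce S modulo (f_1, f_2, f_3):
  remainder -1/2bc - c^2 + 1/8c + 5/8 ≠ 0; add g_4 = -1/2bc - c^2 + 1/8c + 5/8 to the basis.

S(f_1,f_3): lcm = abc. S = -1/2b^2c + 1/2ac^2 + 3/8ab - 1/2bc + 1/3c^2 + 1/4b + 10/3c.
  reduce S modulo (f_1, f_2, f_3, g_4):
  remainder -5/2c^3 + 37/12c^2 + 13/3c - 5/4 ≠ 0; add g_5 = -5/2c^3 + 37/12c^2 + 13/3c - 5/4 to the basis.

S(f_2,f_3): lcm = ab. S = 1/2ac + bc - b + 1/3c + 10/3.
  reduce S modulo (f_1, f_2, f_3, g_4, g_5):
  remainder -5/2c^2 - b + 13/12c + 55/12 ≠ 0; add g_6 = -5/2c^2 - b + 13/12c + 55/12 to the basis.

S(g_4,g_6): lcm = bc^2. S = 2c^3 - 2/5b^2 + 13/30bc - 1/4c^2 + 11/6b - 5/4c.
  reduce S modulo (f_1, f_2, f_3, g_4, g_5, g_6):
  remainder -2/5b^2 + 97/75b + 291/100c + 121/60 ≠ 0; add g_7 = -2/5b^2 + 97/75b + 291/100c + 121/60 to the basis.

The other S-polynomials (S(f_1,g_4), S(f_2,g_4), S(f_3,g_4), S(f_1,g_5), S(f_2,g_5), S(f_3,g_5), S(g_4,g_5), S(f_1,g_6), S(f_2,g_6), S(f_3,g_6), S(g_5,g_6), S(f_1,g_7), S(f_2,g_7), S(f_3,g_7), S(g_4,g_7), S(g_5,g_7), S(g_6,g_7)) all reduce to 0 modulo the current basis, so we have a Gröbner basis.
Inter-reduce: drop elements whose leading term is divisible by another's, tail-reduce, and make monic.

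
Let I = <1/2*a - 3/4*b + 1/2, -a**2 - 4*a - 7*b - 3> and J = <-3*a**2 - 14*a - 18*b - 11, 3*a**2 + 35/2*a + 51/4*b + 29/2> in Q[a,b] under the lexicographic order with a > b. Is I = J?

Yes, the ideals are equal.

Equality of ideals is decidable: compute both reduced Gröbner bases (unique for the ordering) and check whether they agree.
Buchberger on the first generating set:
f_1 = 1/2*a - 3/4*b + 1/2, LT = a.
f_2 = -a**2 - 4*a - 7*b - 3, LT = a**2.

S(f_1,f_2): lcm = a**2. S = -3/2*a*b - 3*a - 7*b - 3.
  leading term a*b: subtract (-3*b)·f_1 from -3/2*a*b - 3*a - 7*b - 3 → -3*a - 9/4*b**2 - 11/2*b - 3
  leading term a: subtract (-6)·f_1 from -3*a - 9/4*b**2 - 11/2*b - 3 → -9/4*b**2 - 10*b
  leading term b**2: no divisor's leading term divides it; move -9/4*b**2 to the remainder.
  leading term b: no divisor's leading term divides it; move -10*b to the remainder.
  remainder -9/4*b**2 - 10*b ≠ 0; add g_3 = -9/4*b**2 - 10*b to the basis.

The other S-polynomials (S(f_1,g_3), S(f_2,g_3)) all reduce to 0 modulo the current basis, so we have a Gröbner basis.
Inter-reduce: drop elements whose leading term is divisible by another's, tail-reduce, and make monic.
Reduced Gröbner basis: {a - 3/2*b + 1, b**2 + 40/9*b}.

Buchberger on the second generating set:
h_1 = -3*a**2 - 14*a - 18*b - 11, LT = a**2.
h_2 = 3*a**2 + 35/2*a + 51/4*b + 29/2, LT = a**2.

S(h_1,h_2): lcm = a**2. S = -7/6*a + 7/4*b - 7/6.
  leading term a: no divisor's leading term divides it; move -7/6*a to the remainder.
  leading term b: no divisor's leading term divides it; move 7/4*b to the remainder.
  leading term 1: no divisor's leading term divides it; move -7/6 to the remainder.
  remainder -7/6*a + 7/4*b - 7/6 ≠ 0; add k_3 = -7/6*a + 7/4*b - 7/6 to the basis.

S(h_1,k_3): lcm = a**2. S = 3/2*a*b + 11/3*a + 6*b + 11/3.
  leading term a*b: subtract (-9/7*b)·k_3 from 3/2*a*b + 11/3*a + 6*b + 11/3 → 11/3*a + 9/4*b**2 + 9/2*b + 11/3
  leading term a: subtract (-22/7)·k_3 from 11/3*a + 9/4*b**2 + 9/2*b + 11/3 → 9/4*b**2 + 10*b
  leading term b**2: no divisor's leading term divides it; move 9/4*b**2 to the remainder.
  leading term b: no divisor's leading term divides it; move 10*b to the remainder.
  remainder 9/4*b**2 + 10*b ≠ 0; add k_4 = 9/4*b**2 + 10*b to the basis.

The other S-polynomials (S(h_2,k_3), S(h_1,k_4), S(h_2,k_4), S(k_3,k_4)) all reduce to 0 modulo the current basis, so we have a Gröbner basis.
Inter-reduce: drop elements whose leading term is divisible by another's, tail-reduce, and make monic.
Reduced Gröbner basis: {a - 3/2*b + 1, b**2 + 40/9*b}.

The two bases agree; hence the ideals are identical.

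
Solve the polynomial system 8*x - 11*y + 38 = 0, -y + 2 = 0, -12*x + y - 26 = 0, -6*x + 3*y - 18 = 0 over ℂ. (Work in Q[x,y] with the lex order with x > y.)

{(-2, 2)}

Compute a lex Gröbner basis by Buchberger's algorithm.
f_1 = 8*x - 11*y + 38, LT = x.
f_2 = -y + 2, LT = y.
f_3 = -12*x + y - 26, LT = x.
f_4 = -6*x + 3*y - 18, LT = x.

The S-polynomials (S(f_1,f_2), S(f_1,f_3), S(f_1,f_4), S(f_2,f_3), S(f_2,f_4), S(f_3,f_4)) all reduce to 0 modulo the current basis, so we have a Gröbner basis.
Inter-reduce: drop elements whose leading term is divisible by another's, tail-reduce, and make monic.
Reduced Gröbner basis: {x + 2, y - 2}.

From the last basis element, y - 2 = 0, so y takes values in {2}. Each choice, substituted upward through the basis, yields the corresponding point(s) of the solution set.
  y = 2: the earlier basis element becomes x + 2 = 0, giving x = -2 — point (-2, 2).
Substituting each solution back into the original system confirms all equations vanish.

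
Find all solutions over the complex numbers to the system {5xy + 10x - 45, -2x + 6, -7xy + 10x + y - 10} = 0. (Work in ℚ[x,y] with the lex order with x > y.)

Compute a lex Gröbner basis by Buchberger's algorithm.
f_1 = 5xy + 10x - 45, LT = xy.
f_2 = -2x + 6, LT = x.
f_3 = -7xy + 10x + y - 10, LT = xy.

S(f_1,f_2): lcm = xy. S = 2x + 3y - 9.
  reduce S modulo (f_1, f_2, f_3):
  remainder 3y - 3 ≠ 0; add h_4 = 3y - 3 to the basis.

The other S-polynomials (S(f_1,f_3), S(f_2,f_3), S(f_1,h_4), S(f_2,h_4), S(f_3,h_4)) all reduce to 0 modulo the current basis, so we have a Gröbner basis.
Inter-reduce: drop elements whose leading term is divisible by another's, tail-reduce, and make monic.
Reduced Gröbner basis: {x - 3, y - 1}.

The lex basis is triangular: the last element involves only y. Solving y - 1 = 0 gives y ∈ {1}; substituting each value into the earlier elements determines the remaining variables.
  y = 1: the earlier basis element becomes x - 3 = 0, giving x = 3 — point (3, 1).

{(3, 1)}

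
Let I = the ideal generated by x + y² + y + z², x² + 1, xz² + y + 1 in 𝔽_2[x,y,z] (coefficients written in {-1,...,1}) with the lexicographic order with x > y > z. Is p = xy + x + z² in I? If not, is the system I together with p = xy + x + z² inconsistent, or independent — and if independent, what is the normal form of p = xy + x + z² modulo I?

First compute the reduced Gröbner basis of I by Buchberger's algorithm.
f_1 = x + y² + y + z², LT = x.
f_2 = x² + 1, LT = x².
f_3 = xz² + y + 1, LT = xz².

S(f_1,f_2): lcm = x². S = xy² + xy + xz² + 1.
  reduce S modulo (f_1, f_2, f_3):
  remainder y⁴ + y² + z⁴ + 1 ≠ 0; add h_4 = y⁴ + y² + z⁴ + 1 to the basis.

S(f_1,f_3): lcm = xz². S = y²z² + yz² + y + z⁴ + 1.
  reduce S modulo (f_1, f_2, f_3, h_4):
  remainder y²z² + yz² + y + z⁴ + 1 ≠ 0; add h_5 = y²z² + yz² + y + z⁴ + 1 to the basis.

S(f_2,f_3): lcm = x²z². S = xy + x + z².
  reduce S modulo (f_1, f_2, f_3, h_4, h_5):
  remainder y³ + yz² + y ≠ 0; add h_6 = y³ + yz² + y to the basis.

S(h_4,h_6): lcm = y⁴. S = y²z² + z⁴ + 1.
  reduce S modulo (f_1, f_2, f_3, h_4, h_5, h_6):
  remainder yz² + y ≠ 0; add h_7 = yz² + y to the basis.

S(h_5,h_6): lcm = y³z². S = y²z² + y² + yz² + y.
  reduce S modulo (f_1, f_2, f_3, h_4, h_5, h_6, h_7):
  remainder y² + z⁴ + 1 ≠ 0; add h_8 = y² + z⁴ + 1 to the basis.

S(h_4,h_7): lcm = y⁴z². S = y⁴ + y²z² + z⁶ + z².
  reduce S modulo (f_1, f_2, f_3, h_4, h_5, h_6, h_7, h_8):
  remainder z⁶ + z⁴ + z² + 1 ≠ 0; add h_9 = z⁶ + z⁴ + z² + 1 to the basis.

The other S-polynomials (S(f_1,h_4), S(f_2,h_4), S(f_3,h_4), S(f_1,h_5), S(f_2,h_5), S(f_3,h_5), S(h_4,h_5), S(f_1,h_6), S(f_2,h_6), S(f_3,h_6), S(f_1,h_7), S(f_2,h_7), S(f_3,h_7), S(h_5,h_7), S(h_6,h_7), S(f_1,h_8), S(f_2,h_8), S(f_3,h_8), S(h_4,h_8), S(h_5,h_8), S(h_6,h_8), S(h_7,h_8), S(f_1,h_9), S(f_2,h_9), S(f_3,h_9), S(h_4,h_9), S(h_5,h_9), S(h_6,h_9), S(h_7,h_9), S(h_8,h_9)) all reduce to 0 modulo the current basis, so we have a Gröbner basis.
Inter-reduce: drop elements whose leading term is divisible by another's, tail-reduce, and make monic.
Reduced Gröbner basis: {x + y + z⁴ + z² + 1, y² + z⁴ + 1, yz² + y, z⁶ + z⁴ + z² + 1}.
Label its elements g_1 = x + y + z⁴ + z² + 1, g_2 = y² + z⁴ + 1, g_3 = yz² + y, g_4 = z⁶ + z⁴ + z² + 1.

Reduce p = xy + x + z² modulo G:
  leading term xy: subtract (y)·g_1 from xy + x + z² → x + y² + yz⁴ + yz² + y + z²
  leading term x: subtract (1)·g_1 from x + y² + yz⁴ + yz² + y + z² → y² + yz⁴ + yz² + z⁴ + 1
  leading term y²: subtract (1)·g_2 from y² + yz⁴ + yz² + z⁴ + 1 → yz⁴ + yz²
  leading term yz⁴: subtract (z²)·g_3 from yz⁴ + yz² → 0
  normal form = 0.
Since the normal form is 0, p ∈ I.

xy + x + z² lies in I (it reduces to 0).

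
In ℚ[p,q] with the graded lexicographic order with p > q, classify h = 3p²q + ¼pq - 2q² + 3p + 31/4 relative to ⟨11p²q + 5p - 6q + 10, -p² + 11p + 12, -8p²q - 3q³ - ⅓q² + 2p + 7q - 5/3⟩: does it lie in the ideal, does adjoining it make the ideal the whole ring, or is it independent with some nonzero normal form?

First compute the reduced Gröbner basis of I by Buchberger's algorithm.
f_1 = 11p²q + 5p - 6q + 10, LT = p²q.
f_2 = -p² + 11p + 12, LT = p².
f_3 = -8p²q - 3q³ - ⅓q² + 2p + 7q - 5/3, LT = p²q.

S(f_1,f_2): lcm = p²q. S = 11pq + 5/11p + 126/11q + 10/11.
  leading term pq: no divisor's leading term divides it; move 11pq to the remainder.
  leading term p: no divisor's leading term divides it; move 5/11p to the remainder.
  leading term q: no divisor's leading term divides it; move 126/11q to the remainder.
  leading term 1: no divisor's leading term divides it; move 10/11 to the remainder.
  remainder 11pq + 5/11p + 126/11q + 10/11 ≠ 0; add k_4 = 11pq + 5/11p + 126/11q + 10/11 to the basis.

S(f_1,f_3): lcm = p²q. S = -⅜q³ - 1/24q² + 31/44p + 29/88q + 185/264.
  leading term q³: no divisor's leading term divides it; move -⅜q³ to the remainder.
  leading term q²: no divisor's leading term divides it; move -1/24q² to the remainder.
  leading term p: no divisor's leading term divides it; move 31/44p to the remainder.
  leading term q: no divisor's leading term divides it; move 29/88q to the remainder.
  leading term 1: no divisor's leading term divides it; move 185/264 to the remainder.
  remainder -⅜q³ - 1/24q² + 31/44p + 29/88q + 185/264 ≠ 0; add k_5 = -⅜q³ - 1/24q² + 31/44p + 29/88q + 185/264 to the basis.

S(f_1,k_4): lcm = p²q. S = -5/121p² - 126/121pq + 45/121p - 6/11q + 10/11.
  leading term p²: subtract (5/121)·f_2 from -5/121p² - 126/121pq + 45/121p - 6/11q + 10/11 → -126/121pq - 10/121p - 6/11q + 50/121
  leading term pq: subtract (-126/1331)·k_4 from -126/121pq - 10/121p - 6/11q + 50/121 → -580/14641p + 7890/14641q + 7310/14641
  leading term p: no divisor's leading term divides it; move -580/14641p to the remainder.
  leading term q: no divisor's leading term divides it; move 7890/14641q to the remainder.
  leading term 1: no divisor's leading term divides it; move 7310/14641 to the remainder.
  remainder -580/14641p + 7890/14641q + 7310/14641 ≠ 0; add k_6 = -580/14641p + 7890/14641q + 7310/14641 to the basis.

S(f_1,k_5): lcm = p²q³. S = -1/9p²q² + 62/33p³ + 29/33p²q + 5/11pq² - 6/11q³ + 185/99p² + 10/11q².
  leading term p²q²: subtract (-1/99q)·f_1 from -1/9p²q² + 62/33p³ + 29/33p²q + 5/11pq² - 6/11q³ + 185/99p² + 10/11q² → 62/33p³ + 29/33p²q + 5/11pq² - 6/11q³ + 185/99p² + 5/99pq + 28/33q² + 10/99q
  leading term p³: subtract (-62/33p)·f_2 from 62/33p³ + 29/33p²q + 5/11pq² - 6/11q³ + 185/99p² + 5/99pq + 28/33q² + 10/99q → 29/33p²q + 5/11pq² - 6/11q³ + 2231/99p² + 5/99pq + 28/33q² + 248/11p + 10/99q
  leading term p²q: subtract (29/363)·f_1 from 29/33p²q + 5/11pq² - 6/11q³ + 2231/99p² + 5/99pq + 28/33q² + 248/11p + 10/99q → 5/11pq² - 6/11q³ + 2231/99p² + 5/99pq + 28/33q² + 8039/363p + 632/1089q - 290/363
  leading term pq²: subtract (5/121q)·k_4 from 5/11pq² - 6/11q³ + 2231/99p² + 5/99pq + 28/33q² + 8039/363p + 632/1089q - 290/363 → -6/11q³ + 2231/99p² + 380/11979pq + 1498/3993q² + 8039/363p + 6502/11979q - 290/363
  leading term q³: subtract (16/11)·k_5 from -6/11q³ + 2231/99p² + 380/11979pq + 1498/3993q² + 8039/363p + 6502/11979q - 290/363 → 2231/99p² + 380/11979pq + 580/1331q² + 697/33p + 760/11979q - 20/11
  leading term p²: subtract (-2231/99)·f_2 from 2231/99p² + 380/11979pq + 580/1331q² + 697/33p + 760/11979q - 20/11 → 380/11979pq + 580/1331q² + 26632/99p + 760/11979q + 8864/33
  leading term pq: subtract (380/131769)·k_4 from 380/11979pq + 580/1331q² + 26632/99p + 760/11979q + 8864/33 → 580/1331q² + 129972404/483153p + 44080/1449459q + 389329672/1449459
  leading term q²: no divisor's leading term divides it; move 580/1331q² to the remainder.
  leading term p: subtract (-32493101/4785)·k_6 from 129972404/483153p + 44080/1449459q + 389329672/1449459 → 1271269574/347391q + 1271118194/347391
  leading term q: no divisor's leading term divides it; move 1271269574/347391q to the remainder.
  leading term 1: no divisor's leading term divides it; move 1271118194/347391 to the remainder.
  remainder 580/1331q² + 1271269574/347391q + 1271118194/347391 ≠ 0; add k_7 = 580/1331q² + 1271269574/347391q + 1271118194/347391 to the basis.

S(f_1,k_6): lcm = p²q. S = 789/58pq² + 731/58pq + 5/11p - 6/11q + 10/11.
  leading term pq²: subtract (789/638q)·k_4 from 789/58pq² + 731/58pq + 5/11p - 6/11q + 10/11 → 1457/121pq - 49707/3509q² + 5/11p - 5859/3509q + 10/11
  leading term pq: subtract (1457/1331)·k_4 from 1457/121pq - 49707/3509q² + 5/11p - 5859/3509q + 10/11 → -49707/3509q² - 630/14641p - 6032817/424589q - 1260/14641
  leading term q²: subtract (-546777/16820)·k_7 from -49707/3509q² - 630/14641p - 6032817/424589q - 1260/14641 → -630/14641p + 424733186369751/3570793490q + 424733032719051/3570793490
  leading term p: subtract (63/58)·k_6 from -630/14641p + 424733186369751/3570793490q + 424733032719051/3570793490 → 29009705361/243890q + 29009705361/243890
  leading term q: no divisor's leading term divides it; move 29009705361/243890q to the remainder.
  leading term 1: no divisor's leading term divides it; move 29009705361/243890 to the remainder.
  remainder 29009705361/243890q + 29009705361/243890 ≠ 0; add k_8 = 29009705361/243890q + 29009705361/243890 to the basis.

The other S-polynomials (S(f_2,f_3), S(f_2,k_4), S(f_3,k_4), S(f_2,k_5), S(f_3,k_5), S(k_4,k_5), S(f_2,k_6), S(f_3,k_6), S(k_4,k_6), S(k_5,k_6), S(f_1,k_7), S(f_2,k_7), S(f_3,k_7), S(k_4,k_7), S(k_5,k_7), S(k_6,k_7), S(f_1,k_8), S(f_2,k_8), S(f_3,k_8), S(k_4,k_8), S(k_5,k_8), S(k_6,k_8), S(k_7,k_8)) all reduce to 0 modulo the current basis, so we have a Gröbner basis.
Inter-reduce: drop elements whose leading term is divisible by another's, tail-reduce, and make monic.
Reduced Gröbner basis: {p + 1, q + 1}.
Label its elements g_1 = p + 1, g_2 = q + 1.

Reduce h = 3p²q + ¼pq - 2q² + 3p + 31/4 modulo G:
  leading term p²q: subtract (3pq)·g_1 from 3p²q + ¼pq - 2q² + 3p + 31/4 → -11/4pq - 2q² + 3p + 31/4
  leading term pq: subtract (-11/4q)·g_1 from -11/4pq - 2q² + 3p + 31/4 → -2q² + 3p + 11/4q + 31/4
  leading term q²: subtract (-2q)·g_2 from -2q² + 3p + 11/4q + 31/4 → 3p + 19/4q + 31/4
  leading term p: subtract (3)·g_1 from 3p + 19/4q + 31/4 → 19/4q + 19/4
  leading term q: subtract (19/4)·g_2 from 19/4q + 19/4 → 0
  normal form = 0.
Since the normal form is 0, h ∈ I.

3p²q + ¼pq - 2q² + 3p + 31/4 lies in I (it reduces to 0).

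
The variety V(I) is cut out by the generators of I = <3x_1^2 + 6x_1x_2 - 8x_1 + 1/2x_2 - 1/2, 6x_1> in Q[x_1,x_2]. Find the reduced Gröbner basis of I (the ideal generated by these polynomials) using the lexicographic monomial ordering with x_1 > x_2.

G = {x_1, x_2 - 1}

f_1 = 3x_1^2 + 6x_1x_2 - 8x_1 + 1/2x_2 - 1/2, LT = x_1^2.
f_2 = 6x_1, LT = x_1.

S(f_1,f_2): lcm = x_1^2. S = 2x_1x_2 - 8/3x_1 + 1/6x_2 - 1/6.
  leading term x_1x_2: subtract (1/3x_2)·f_2 from 2x_1x_2 - 8/3x_1 + 1/6x_2 - 1/6 → -8/3x_1 + 1/6x_2 - 1/6
  leading term x_1: subtract (-4/9)·f_2 from -8/3x_1 + 1/6x_2 - 1/6 → 1/6x_2 - 1/6
  leading term x_2: no divisor's leading term divides it; move 1/6x_2 to the remainder.
  leading term 1: no divisor's leading term divides it; move -1/6 to the remainder.
  remainder 1/6x_2 - 1/6 ≠ 0; add g_3 = 1/6x_2 - 1/6 to the basis.

The other S-polynomials (S(f_1,g_3), S(f_2,g_3)) all reduce to 0 modulo the current basis, so we have a Gröbner basis.
Inter-reduce: drop elements whose leading term is divisible by another's, tail-reduce, and make monic.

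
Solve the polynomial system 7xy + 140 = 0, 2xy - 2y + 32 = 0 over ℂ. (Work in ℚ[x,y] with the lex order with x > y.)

{(5, -4)}

Compute a lex Gröbner basis by Buchberger's algorithm.
f_1 = 7xy + 140, LT = xy.
f_2 = 2xy - 2y + 32, LT = xy.

S(f_1,f_2): lcm = xy. S = y + 4.
  leading term y: no divisor's leading term divides it; move y to the remainder.
  leading term 1: no divisor's leading term divides it; move 4 to the remainder.
  remainder y + 4 ≠ 0; add h_3 = y + 4 to the basis.

S(f_1,h_3): lcm = xy. S = -4x + 20.
  leading term x: no divisor's leading term divides it; move -4x to the remainder.
  leading term 1: no divisor's leading term divides it; move 20 to the remainder.
  remainder -4x + 20 ≠ 0; add h_4 = -4x + 20 to the basis.

The other S-polynomials (S(f_2,h_3), S(f_1,h_4), S(f_2,h_4), S(h_3,h_4)) all reduce to 0 modulo the current basis, so we have a Gröbner basis.
Inter-reduce: drop elements whose leading term is divisible by another's, tail-reduce, and make monic.
Reduced Gröbner basis: {x - 5, y + 4}.

The lex basis is triangular: the last element involves only y. Solving y + 4 = 0 gives y ∈ {-4}; substituting each value into the earlier elements determines the remaining variables.
  y = -4: the earlier basis element becomes x - 5 = 0, giving x = 5 — point (5, -4).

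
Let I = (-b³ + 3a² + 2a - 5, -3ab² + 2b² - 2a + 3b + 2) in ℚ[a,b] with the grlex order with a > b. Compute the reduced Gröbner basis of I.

f_1 = -b³ + 3a² + 2a - 5, LT = b³.
f_2 = -3ab² + 2b² - 2a + 3b + 2, LT = ab².

S(f_1,f_2): lcm = ab³. S = -3a³ + ⅔b³ - 2a² - ⅔ab + b² + 5a + ⅔b.
  leading term a³: no divisor's leading term divides it; move -3a³ to the remainder.
  leading term b³: subtract (-⅔)·f_1 from ⅔b³ - 2a² - ⅔ab + b² + 5a + ⅔b → -⅔ab + b² + 19/3a + ⅔b - 10/3
  leading term ab: no divisor's leading term divides it; move -⅔ab to the remainder.
  leading term b²: no divisor's leading term divides it; move b² to the remainder.
  leading term a: no divisor's leading term divides it; move 19/3a to the remainder.
  leading term b: no divisor's leading term divides it; move ⅔b to the remainder.
  leading term 1: no divisor's leading term divides it; move -10/3 to the remainder.
  remainder -3a³ - ⅔ab + b² + 19/3a + ⅔b - 10/3 ≠ 0; add g_3 = -3a³ - ⅔ab + b² + 19/3a + ⅔b - 10/3 to the basis.

The other S-polynomials (S(f_1,g_3), S(f_2,g_3)) all reduce to 0 modulo the current basis, so we have a Gröbner basis.

G = {a³ + 2/9ab - ⅓b² - 19/9a - 2/9b + 10/9, ab² - ⅔b² + ⅔a - b - ⅔, b³ - 3a² - 2a + 5}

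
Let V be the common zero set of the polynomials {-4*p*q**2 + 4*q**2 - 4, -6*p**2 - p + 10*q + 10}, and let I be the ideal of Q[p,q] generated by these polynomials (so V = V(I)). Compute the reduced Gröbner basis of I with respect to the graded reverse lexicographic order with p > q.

f_1 = -4*p*q**2 + 4*q**2 - 4, LT = p*q**2.
f_2 = -6*p**2 - p + 10*q + 10, LT = p**2.

S(f_1,f_2): lcm = p**2*q**2. S = -7/6*p*q**2 + 5/3*q**3 + 5/3*q**2 + p.
  leading term p*q**2: subtract (7/24)·f_1 from -7/6*p*q**2 + 5/3*q**3 + 5/3*q**2 + p → 5/3*q**3 + 1/2*q**2 + p + 7/6
  leading term q**3: no divisor's leading term divides it; move 5/3*q**3 to the remainder.
  leading term q**2: no divisor's leading term divides it; move 1/2*q**2 to the remainder.
  leading term p: no divisor's leading term divides it; move p to the remainder.
  leading term 1: no divisor's leading term divides it; move 7/6 to the remainder.
  remainder 5/3*q**3 + 1/2*q**2 + p + 7/6 ≠ 0; add g_3 = 5/3*q**3 + 1/2*q**2 + p + 7/6 to the basis.

The other S-polynomials (S(f_1,g_3), S(f_2,g_3)) all reduce to 0 modulo the current basis, so we have a Gröbner basis.

G = {p*q**2 - q**2 + 1, q**3 + 3/10*q**2 + 3/5*p + 7/10, p**2 + 1/6*p - 5/3*q - 5/3}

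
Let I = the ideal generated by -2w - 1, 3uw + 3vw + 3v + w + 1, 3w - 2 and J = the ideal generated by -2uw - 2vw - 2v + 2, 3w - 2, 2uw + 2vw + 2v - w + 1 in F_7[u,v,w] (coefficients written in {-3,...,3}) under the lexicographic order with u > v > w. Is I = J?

Yes, the ideals are equal.

Two ideals are equal iff their reduced Gröbner bases coincide (the reduced basis is unique for a fixed ordering).
Buchberger on the first generating set:
f_1 = -2w - 1, LT = w.
f_2 = 3uw + 3vw + 3v + w + 1, LT = uw.
f_3 = 3w - 2, LT = w.

S(f_1,f_2): lcm = uw. S = -3u - vw - v + 2w + 2.
  reduce S modulo (f_1, f_2, f_3):
  remainder -3u + 3v + 1 ≠ 0; add g_4 = -3u + 3v + 1 to the basis.

The other S-polynomials (S(f_1,f_3), S(f_2,f_3), S(f_1,g_4), S(f_2,g_4), S(f_3,g_4)) all reduce to 0 modulo the current basis, so we have a Gröbner basis.
Inter-reduce: drop elements whose leading term is divisible by another's, tail-reduce, and make monic.
Reduced Gröbner basis: {u - v + 2, w - 3}.

Buchberger on the second generating set:
h_1 = -2uw - 2vw - 2v + 2, LT = uw.
h_2 = 3w - 2, LT = w.
h_3 = 2uw + 2vw + 2v - w + 1, LT = uw.

S(h_1,h_2): lcm = uw. S = 3u + vw + v - 1.
  reduce S modulo (h_1, h_2, h_3):
  remainder 3u - 3v - 1 ≠ 0; add k_4 = 3u - 3v - 1 to the basis.

The other S-polynomials (S(h_1,h_3), S(h_2,h_3), S(h_1,k_4), S(h_2,k_4), S(h_3,k_4)) all reduce to 0 modulo the current basis, so we have a Gröbner basis.
Inter-reduce: drop elements whose leading term is divisible by another's, tail-reduce, and make monic.
Reduced Gröbner basis: {u - v + 2, w - 3}.

The two bases agree; hence the ideals are identical.
The same test decides containment: I ⊆ J iff every generator of I reduces to 0 modulo a Gröbner basis of J.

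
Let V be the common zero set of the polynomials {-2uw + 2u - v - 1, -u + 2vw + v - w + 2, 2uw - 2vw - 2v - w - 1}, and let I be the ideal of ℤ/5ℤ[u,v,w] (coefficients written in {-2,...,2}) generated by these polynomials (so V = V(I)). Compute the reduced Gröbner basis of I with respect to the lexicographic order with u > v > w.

G = {u + 2w² - w + 1, v + w² - 2w - 2, w³ - 2w}

The reduced Gröbner basis is the canonical form of the ideal for this ordering.

f_1 = -2uw + 2u - v - 1, LT = uw.
f_2 = -u + 2vw + v - w + 2, LT = u.
f_3 = 2uw - 2vw - 2v - w - 1, LT = uw.

S(f_1,f_2): lcm = uw. S = -u + 2vw² + vw - 2v - w² + 2w - 2.
  leading term u: subtract (1)·f_2 from -u + 2vw² + vw - 2v - w² + 2w - 2 → 2vw² - vw + 2v - w² - 2w + 1
  leading term vw²: no divisor's leading term divides it; move 2vw² to the remainder.
  leading term vw: no divisor's leading term divides it; move -vw to the remainder.
  leading term v: no divisor's leading term divides it; move 2v to the remainder.
  leading term w²: no divisor's leading term divides it; move -w² to the remainder.
  leading term w: no divisor's leading term divides it; move -2w to the remainder.
  leading term 1: no divisor's leading term divides it; move 1 to the remainder.
  remainder 2vw² - vw + 2v - w² - 2w + 1 ≠ 0; add g_4 = 2vw² - vw + 2v - w² - 2w + 1 to the basis.

S(f_1,f_3): lcm = uw. S = -u + vw - v - 2w + 1.
  leading term u: subtract (1)·f_2 from -u + vw - v - 2w + 1 → -vw - 2v - w - 1
  leading term vw: no divisor's leading term divides it; move -vw to the remainder.
  leading term v: no divisor's leading term divides it; move -2v to the remainder.
  leading term w: no divisor's leading term divides it; move -w to the remainder.
  leading term 1: no divisor's leading term divides it; move -1 to the remainder.
  remainder -vw - 2v - w - 1 ≠ 0; add g_5 = -vw - 2v - w - 1 to the basis.

S(f_3,g_4): lcm = uvw². S = -2uvw - uv - 2uw² + uw + 2u - v²w² - v²w + 2vw² + 2vw.
  leading term uvw: subtract (v)·f_1 from -2uvw - uv - 2uw² + uw + 2u - v²w² - v²w + 2vw² + 2vw → 2uv - 2uw² + uw + 2u - v²w² - v²w + v² + 2vw² + 2vw + v
  leading term uv: subtract (-2v)·f_2 from 2uv - 2uw² + uw + 2u - v²w² - v²w + v² + 2vw² + 2vw + v → -2uw² + uw + 2u - v²w² - 2v²w - 2v² + 2vw²
  leading term uw²: subtract (w)·f_1 from -2uw² + uw + 2u - v²w² - 2v²w - 2v² + 2vw² → -uw + 2u - v²w² - 2v²w - 2v² + 2vw² + vw + w
  leading term uw: subtract (-2)·f_1 from -uw + 2u - v²w² - 2v²w - 2v² + 2vw² + vw + w → u - v²w² - 2v²w - 2v² + 2vw² + vw - 2v + w - 2
  leading term u: subtract (-1)·f_2 from u - v²w² - 2v²w - 2v² + 2vw² + vw - 2v + w - 2 → -v²w² - 2v²w - 2v² + 2vw² - 2vw - v
  leading term v²w²: subtract (2v)·g_4 from -v²w² - 2v²w - 2v² + 2vw² - 2vw - v → -v² - vw² + 2vw + 2v
  leading term v²: no divisor's leading term divides it; move -v² to the remainder.
  leading term vw²: subtract (2)·g_4 from -vw² + 2vw + 2v → -vw - 2v + 2w² - w - 2
  leading term vw: subtract (1)·g_5 from -vw - 2v + 2w² - w - 2 → 2w² - 1
  leading term w²: no divisor's leading term divides it; move 2w² to the remainder.
  leading term 1: no divisor's leading term divides it; move -1 to the remainder.
  remainder -v² + 2w² - 1 ≠ 0; add g_6 = -v² + 2w² - 1 to the basis.

S(f_1,g_5): lcm = uvw. S = 2uv - uw - u - 2v² - 2v.
  leading term uv: subtract (-2v)·f_2 from 2uv - uw - u - 2v² - 2v → -uw - u - v²w - 2vw + 2v
  leading term uw: subtract (-2)·f_1 from -uw - u - v²w - 2vw + 2v → -2u - v²w - 2vw - 2
  leading term u: subtract (2)·f_2 from -2u - v²w - 2vw - 2 → -v²w - vw - 2v + 2w - 1
  leading term v²w: subtract (v)·g_5 from -v²w - vw - 2v + 2w - 1 → 2v² - v + 2w - 1
  leading term v²: subtract (-2)·g_6 from 2v² - v + 2w - 1 → -v - w² + 2w + 2
  leading term v: no divisor's leading term divides it; move -v to the remainder.
  leading term w²: no divisor's leading term divides it; move -w² to the remainder.
  leading term w: no divisor's leading term divides it; move 2w to the remainder.
  leading term 1: no divisor's leading term divides it; move 2 to the remainder.
  remainder -v - w² + 2w + 2 ≠ 0; add g_7 = -v - w² + 2w + 2 to the basis.

S(g_4,g_6): lcm = v²w². S = 2v²w + v² + 2vw² - vw - 2v + 2w⁴ - w².
  leading term v²w: subtract (-2v)·g_5 from 2v²w + v² + 2vw² - vw - 2v + 2w⁴ - w² → 2v² + 2vw² + 2vw + v + 2w⁴ - w²
  leading term v²: subtract (-2)·g_6 from 2v² + 2vw² + 2vw + v + 2w⁴ - w² → 2vw² + 2vw + v + 2w⁴ - 2w² - 2
  leading term vw²: subtract (1)·g_4 from 2vw² + 2vw + v + 2w⁴ - 2w² - 2 → -2vw - v + 2w⁴ - w² + 2w + 2
  leading term vw: subtract (2)·g_5 from -2vw - v + 2w⁴ - w² + 2w + 2 → -2v + 2w⁴ - w² - w - 1
  leading term v: subtract (2)·g_7 from -2v + 2w⁴ - w² - w - 1 → 2w⁴ + w²
  leading term w⁴: no divisor's leading term divides it; move 2w⁴ to the remainder.
  leading term w²: no divisor's leading term divides it; move w² to the remainder.
  remainder 2w⁴ + w² ≠ 0; add g_8 = 2w⁴ + w² to the basis.

S(g_5,g_6): lcm = v²w. S = 2v² + vw + v + 2w³ - w.
  leading term v²: subtract (-2)·g_6 from 2v² + vw + v + 2w³ - w → vw + v + 2w³ - w² - w - 2
  leading term vw: subtract (-1)·g_5 from vw + v + 2w³ - w² - w - 2 → -v + 2w³ - w² - 2w + 2
  leading term v: subtract (1)·g_7 from -v + 2w³ - w² - 2w + 2 → 2w³ + w
  leading term w³: no divisor's leading term divides it; move 2w³ to the remainder.
  leading term w: no divisor's leading term divides it; move w to the remainder.
  remainder 2w³ + w ≠ 0; add g_9 = 2w³ + w to the basis.

The other S-polynomials (S(f_2,f_3), S(f_1,g_4), S(f_2,g_4), S(f_2,g_5), S(f_3,g_5), S(g_4,g_5), S(f_1,g_6), S(f_2,g_6), S(f_3,g_6), S(f_1,g_7), S(f_2,g_7), S(f_3,g_7), S(g_4,g_7), S(g_5,g_7), S(g_6,g_7), S(f_1,g_8), S(f_2,g_8), S(f_3,g_8), S(g_4,g_8), S(g_5,g_8), S(g_6,g_8), S(g_7,g_8), S(f_1,g_9), S(f_2,g_9), S(f_3,g_9), S(g_4,g_9), S(g_5,g_9), S(g_6,g_9), S(g_7,g_9), S(g_8,g_9)) all reduce to 0 modulo the current basis, so we have a Gröbner basis.
Inter-reduce: drop elements whose leading term is divisible by another's, tail-reduce, and make monic.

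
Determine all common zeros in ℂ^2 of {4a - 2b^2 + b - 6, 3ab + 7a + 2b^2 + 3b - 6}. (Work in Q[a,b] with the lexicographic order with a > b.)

Compute a lex Gröbner basis by Buchberger's algorithm.
f_1 = 4a - 2b^2 + b - 6, LT = a.
f_2 = 3ab + 7a + 2b^2 + 3b - 6, LT = ab.

S(f_1,f_2): lcm = ab. S = -7/3a - 1/2b^3 - 5/12b^2 - 5/2b + 2.
  leading term a: subtract (-7/12)·f_1 from -7/3a - 1/2b^3 - 5/12b^2 - 5/2b + 2 → -1/2b^3 - 19/12b^2 - 23/12b - 3/2
  leading term b^3: no divisor's leading term divides it; move -1/2b^3 to the remainder.
  leading term b^2: no divisor's leading term divides it; move -19/12b^2 to the remainder.
  leading term b: no divisor's leading term divides it; move -23/12b to the remainder.
  leading term 1: no divisor's leading term divides it; move -3/2 to the remainder.
  remainder -1/2b^3 - 19/12b^2 - 23/12b - 3/2 ≠ 0; add h_3 = -1/2b^3 - 19/12b^2 - 23/12b - 3/2 to the basis.

S(f_1,h_3): leading monomials are coprime, so the S-polynomial reduces to 0 (Buchberger's first criterion).
S(f_2,h_3): lcm = ab^3. S = -5/6ab^2 - 23/6ab - 3a + 2/3b^4 + b^3 - 2b^2.
  leading term ab^2: subtract (-5/24b^2)·f_1 from -5/6ab^2 - 23/6ab - 3a + 2/3b^4 + b^3 - 2b^2 → -23/6ab - 3a + 1/4b^4 + 29/24b^3 - 13/4b^2
  leading term ab: subtract (-23/24b)·f_1 from -23/6ab - 3a + 1/4b^4 + 29/24b^3 - 13/4b^2 → -3a + 1/4b^4 - 17/24b^3 - 55/24b^2 - 23/4b
  leading term a: subtract (-3/4)·f_1 from -3a + 1/4b^4 - 17/24b^3 - 55/24b^2 - 23/4b → 1/4b^4 - 17/24b^3 - 91/24b^2 - 5b - 9/2
  leading term b^4: subtract (-1/2b)·h_3 from 1/4b^4 - 17/24b^3 - 91/24b^2 - 5b - 9/2 → -3/2b^3 - 19/4b^2 - 23/4b - 9/2
  leading term b^3: subtract (3)·h_3 from -3/2b^3 - 19/4b^2 - 23/4b - 9/2 → 0
  remainder 0.

Every S-polynomial of the final basis reduces to 0, so we have a Gröbner basis.
Inter-reduce: drop elements whose leading term is divisible by another's, tail-reduce, and make monic.
Reduced Gröbner basis: {a - 1/2b^2 + 1/4b - 3/2, b^3 + 19/6b^2 + 23/6b + 3}.

From the last basis element, b^3 + 19/6b^2 + 23/6b + 3 = 0, so b takes values in {-2, -7/12 - sqrt(167)*I/12, -7/12 + sqrt(167)*I/12}. Each choice, substituted upward through the basis, yields the corresponding point(s) of the solution set.
  b = -2: the earlier basis element becomes a - 4 = 0, giving a = 4 — point (4, -2).
  b = -7/12 - sqrt(167)*I/12: the earlier basis element becomes a - 89/72 - 5*sqrt(167)*I/72 = 0, giving a = 89/72 + 5*sqrt(167)*I/72 — point (89/72 + 5*sqrt(167)*I/72, -7/12 - sqrt(167)*I/12).
  b = -7/12 + sqrt(167)*I/12: the earlier basis element becomes a - 89/72 + 5*sqrt(167)*I/72 = 0, giving a = 89/72 - 5*sqrt(167)*I/72 — point (89/72 - 5*sqrt(167)*I/72, -7/12 + sqrt(167)*I/12).

{(4, -2), (89/72 + 5*sqrt(167)*I/72, -7/12 - sqrt(167)*I/12), (89/72 - 5*sqrt(167)*I/72, -7/12 + sqrt(167)*I/12)}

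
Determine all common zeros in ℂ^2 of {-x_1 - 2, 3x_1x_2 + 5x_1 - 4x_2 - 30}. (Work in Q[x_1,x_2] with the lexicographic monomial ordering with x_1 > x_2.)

{(-2, -4)}

Compute a lex Gröbner basis by Buchberger's algorithm.
f_1 = -x_1 - 2, LT = x_1.
f_2 = 3x_1x_2 + 5x_1 - 4x_2 - 30, LT = x_1x_2.

S(f_1,f_2): lcm = x_1x_2. S = -5/3x_1 + 10/3x_2 + 10.
  leading term x_1: subtract (5/3)·f_1 from -5/3x_1 + 10/3x_2 + 10 → 10/3x_2 + 40/3
  leading term x_2: no divisor's leading term divides it; move 10/3x_2 to the remainder.
  leading term 1: no divisor's leading term divides it; move 40/3 to the remainder.
  remainder 10/3x_2 + 40/3 ≠ 0; add h_3 = 10/3x_2 + 40/3 to the basis.

The other S-polynomials (S(f_1,h_3), S(f_2,h_3)) all reduce to 0 modulo the current basis, so we have a Gröbner basis.
Inter-reduce: drop elements whose leading term is divisible by another's, tail-reduce, and make monic.
Reduced Gröbner basis: {x_1 + 2, x_2 + 4}.

Elimination: the polynomial x_2 + 4 lies in the elimination ideal for x_2, so x_2 ∈ {-4}. For each such x_2, the remaining basis elements (now univariate) give the rest of the solution.
  x_2 = -4: the earlier basis element becomes x_1 + 2 = 0, giving x_1 = -2 — point (-2, -4).
A lex Gröbner basis triangularizes the system, enabling back-substitution.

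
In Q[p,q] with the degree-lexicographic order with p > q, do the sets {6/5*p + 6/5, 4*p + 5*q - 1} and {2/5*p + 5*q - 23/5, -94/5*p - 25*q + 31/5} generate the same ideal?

Equality of ideals is decidable: compute both reduced Gröbner bases (unique for the ordering) and check whether they agree.
Buchberger on the first generating set:
f_1 = 6/5*p + 6/5, LT = p.
f_2 = 4*p + 5*q - 1, LT = p.

S(f_1,f_2): lcm = p. S = -5/4*q + 5/4.
  reduce S modulo (f_1, f_2):
  remainder -5/4*q + 5/4 ≠ 0; add g_3 = -5/4*q + 5/4 to the basis.

The other S-polynomials (S(f_1,g_3), S(f_2,g_3)) all reduce to 0 modulo the current basis, so we have a Gröbner basis.
Inter-reduce: drop elements whose leading term is divisible by another's, tail-reduce, and make monic.
Reduced Gröbner basis: {p + 1, q - 1}.

Buchberger on the second generating set:
h_1 = 2/5*p + 5*q - 23/5, LT = p.
h_2 = -94/5*p - 25*q + 31/5, LT = p.

S(h_1,h_2): lcm = p. S = 525/47*q - 525/47.
  reduce S modulo (h_1, h_2):
  remainder 525/47*q - 525/47 ≠ 0; add k_3 = 525/47*q - 525/47 to the basis.

The other S-polynomials (S(h_1,k_3), S(h_2,k_3)) all reduce to 0 modulo the current basis, so we have a Gröbner basis.
Inter-reduce: drop elements whose leading term is divisible by another's, tail-reduce, and make monic.
Reduced Gröbner basis: {p + 1, q - 1}.

The two bases agree; hence the ideals are identical.

Yes, the ideals are equal.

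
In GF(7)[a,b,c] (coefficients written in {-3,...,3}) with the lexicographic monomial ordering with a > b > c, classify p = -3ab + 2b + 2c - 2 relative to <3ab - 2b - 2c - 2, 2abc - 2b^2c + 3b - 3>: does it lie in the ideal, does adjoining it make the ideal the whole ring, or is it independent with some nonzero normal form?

First compute the reduced Gröbner basis of I by Buchberger's algorithm.
f_1 = 3ab - 2b - 2c - 2, LT = ab.
f_2 = 2abc - 2b^2c + 3b - 3, LT = abc.

S(f_1,f_2): lcm = abc. S = b^2c - 3bc + 2b - 3c^2 - 3c - 2.
  leading term b^2c: no divisor's leading term divides it; move b^2c to the remainder.
  leading term bc: no divisor's leading term divides it; move -3bc to the remainder.
  leading term b: no divisor's leading term divides it; move 2b to the remainder.
  leading term c^2: no divisor's leading term divides it; move -3c^2 to the remainder.
  leading term c: no divisor's leading term divides it; move -3c to the remainder.
  leading term 1: no divisor's leading term divides it; move -2 to the remainder.
  remainder b^2c - 3bc + 2b - 3c^2 - 3c - 2 ≠ 0; add h_3 = b^2c - 3bc + 2b - 3c^2 - 3c - 2 to the basis.

S(f_1,h_3): lcm = ab^2c. S = 3abc - 2ab + 3ac^2 + 3ac + 2a - 3b^2c - 3bc^2 - 3bc.
  leading term abc: subtract (c)·f_1 from 3abc - 2ab + 3ac^2 + 3ac + 2a - 3b^2c - 3bc^2 - 3bc → -2ab + 3ac^2 + 3ac + 2a - 3b^2c - 3bc^2 - bc + 2c^2 + 2c
  leading term ab: subtract (-3)·f_1 from -2ab + 3ac^2 + 3ac + 2a - 3b^2c - 3bc^2 - bc + 2c^2 + 2c → 3ac^2 + 3ac + 2a - 3b^2c - 3bc^2 - bc + b + 2c^2 + 3c + 1
  leading term ac^2: no divisor's leading term divides it; move 3ac^2 to the remainder.
  leading term ac: no divisor's leading term divides it; move 3ac to the remainder.
  leading term a: no divisor's leading term divides it; move 2a to the remainder.
  leading term b^2c: subtract (-3)·h_3 from -3b^2c - 3bc^2 - bc + b + 2c^2 + 3c + 1 → -3bc^2 - 3bc + c + 2
  leading term bc^2: no divisor's leading term divides it; move -3bc^2 to the remainder.
  leading term bc: no divisor's leading term divides it; move -3bc to the remainder.
  leading term c: no divisor's leading term divides it; move c to the remainder.
  leading term 1: no divisor's leading term divides it; move 2 to the remainder.
  remainder 3ac^2 + 3ac + 2a - 3bc^2 - 3bc + c + 2 ≠ 0; add h_4 = 3ac^2 + 3ac + 2a - 3bc^2 - 3bc + c + 2 to the basis.

The other S-polynomials (S(f_2,h_3), S(f_1,h_4), S(f_2,h_4), S(h_3,h_4)) all reduce to 0 modulo the current basis, so we have a Gröbner basis.
Inter-reduce: drop elements whose leading term is divisible by another's, tail-reduce, and make monic.
Reduced Gröbner basis: {ab - 3b - 3c - 3, ac^2 + ac + 3a - bc^2 - bc - 2c + 3, b^2c - 3bc + 2b - 3c^2 - 3c - 2}.
Label its elements g_1 = ab - 3b - 3c - 3, g_2 = ac^2 + ac + 3a - bc^2 - bc - 2c + 3, g_3 = b^2c - 3bc + 2b - 3c^2 - 3c - 2.

Reduce p = -3ab + 2b + 2c - 2 modulo G:
  leading term ab: subtract (-3)·g_1 from -3ab + 2b + 2c - 2 → 3
  leading term 1: no divisor's leading term divides it; move 3 to the remainder.
  normal form = 3.
The normal form is nonzero, so p ∉ I. Since p minus its normal form lies in I, I + (p) = I + (r) where r = 3; decide whether this ideal is the whole ring.
Here r = 3 is a nonzero constant, hence a unit: 1 ∈ I + (p), the Gröbner basis of I + (p) is {1}, and the enlarged system has no common solution — adjoining p is inconsistent.

Ideal membership is decidable via reduction modulo a Gröbner basis.

Adjoining -3ab + 2b + 2c - 2 makes the ideal the whole ring: the system is inconsistent.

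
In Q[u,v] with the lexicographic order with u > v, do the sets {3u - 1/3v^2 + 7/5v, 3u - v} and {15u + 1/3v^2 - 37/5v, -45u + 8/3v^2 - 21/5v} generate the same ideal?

Since reduced Gröbner bases are canonical representatives of ideals under a given ordering, it suffices to compute and compare them.
Buchberger on the first generating set:
f_1 = 3u - 1/3v^2 + 7/5v, LT = u.
f_2 = 3u - v, LT = u.

S(f_1,f_2): lcm = u. S = -1/9v^2 + 4/5v.
  leading term v^2: no divisor's leading term divides it; move -1/9v^2 to the remainder.
  leading term v: no divisor's leading term divides it; move 4/5v to the remainder.
  remainder -1/9v^2 + 4/5v ≠ 0; add g_3 = -1/9v^2 + 4/5v to the basis.

S(f_1,g_3): leading monomials are coprime, so the S-polynomial reduces to 0 (Buchberger's first criterion).
S(f_2,g_3): leading monomials are coprime, so the S-polynomial reduces to 0 (Buchberger's first criterion).
Every S-polynomial of the final basis reduces to 0, so we have a Gröbner basis.
Inter-reduce: drop elements whose leading term is divisible by another's, tail-reduce, and make monic.
Reduced Gröbner basis: {u - 1/3v, v^2 - 36/5v}.

Buchberger on the second generating set:
h_1 = 15u + 1/3v^2 - 37/5v, LT = u.
h_2 = -45u + 8/3v^2 - 21/5v, LT = u.

S(h_1,h_2): lcm = u. S = 11/135v^2 - 44/75v.
  leading term v^2: no divisor's leading term divides it; move 11/135v^2 to the remainder.
  leading term v: no divisor's leading term divides it; move -44/75v to the remainder.
  remainder 11/135v^2 - 44/75v ≠ 0; add k_3 = 11/135v^2 - 44/75v to the basis.

S(h_1,k_3): leading monomials are coprime, so the S-polynomial reduces to 0 (Buchberger's first criterion).
S(h_2,k_3): leading monomials are coprime, so the S-polynomial reduces to 0 (Buchberger's first criterion).
Every S-polynomial of the final basis reduces to 0, so we have a Gröbner basis.
Inter-reduce: drop elements whose leading term is divisible by another's, tail-reduce, and make monic.
Reduced Gröbner basis: {u - 1/3v, v^2 - 36/5v}.

These coincide, so the ideals are equal.

Yes, the ideals are equal.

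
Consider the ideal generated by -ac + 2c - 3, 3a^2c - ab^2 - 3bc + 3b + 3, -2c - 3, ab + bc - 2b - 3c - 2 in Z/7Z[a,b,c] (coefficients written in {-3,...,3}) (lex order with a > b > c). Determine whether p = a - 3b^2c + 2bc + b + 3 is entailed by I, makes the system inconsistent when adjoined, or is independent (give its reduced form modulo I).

First compute the reduced Gröbner basis of I by Buchberger's algorithm.
f_1 = -ac + 2c - 3, LT = ac.
f_2 = 3a^2c - ab^2 - 3bc + 3b + 3, LT = a^2c.
f_3 = -2c - 3, LT = c.
f_4 = ab + bc - 2b - 3c - 2, LT = ab.

S(f_1,f_2): lcm = a^2c. S = -2ab^2 - 2ac + 3a + bc - b - 1.
  leading term ab^2: subtract (-2b)·f_4 from -2ab^2 - 2ac + 3a + bc - b - 1 → -2ac + 3a + 2b^2c + 3b^2 + 2bc + 2b - 1
  leading term ac: subtract (2)·f_1 from -2ac + 3a + 2b^2c + 3b^2 + 2bc + 2b - 1 → 3a + 2b^2c + 3b^2 + 2bc + 2b + 3c - 2
  leading term a: no divisor's leading term divides it; move 3a to the remainder.
  leading term b^2c: subtract (-b^2)·f_3 from 2b^2c + 3b^2 + 2bc + 2b + 3c - 2 → 2bc + 2b + 3c - 2
  leading term bc: subtract (-b)·f_3 from 2bc + 2b + 3c - 2 → -b + 3c - 2
  leading term b: no divisor's leading term divides it; move -b to the remainder.
  leading term c: subtract (2)·f_3 from 3c - 2 → -3
  leading term 1: no divisor's leading term divides it; move -3 to the remainder.
  remainder 3a - b - 3 ≠ 0; add h_5 = 3a - b - 3 to the basis.

S(f_1,f_3): lcm = ac. S = 2a - 2c + 3.
  leading term a: subtract (3)·h_5 from 2a - 2c + 3 → 3b - 2c - 2
  leading term b: no divisor's leading term divides it; move 3b to the remainder.
  leading term c: subtract (1)·f_3 from -2c - 2 → 1
  leading term 1: no divisor's leading term divides it; move 1 to the remainder.
  remainder 3b + 1 ≠ 0; add h_6 = 3b + 1 to the basis.

The other S-polynomials (S(f_1,f_4), S(f_2,f_3), S(f_2,f_4), S(f_3,f_4), S(f_1,h_5), S(f_2,h_5), S(f_3,h_5), S(f_4,h_5), S(f_1,h_6), S(f_2,h_6), S(f_3,h_6), S(f_4,h_6), S(h_5,h_6)) all reduce to 0 modulo the current basis, so we have a Gröbner basis.
Inter-reduce: drop elements whose leading term is divisible by another's, tail-reduce, and make monic.
Reduced Gröbner basis: {a + 3, b - 2, c - 2}.
Label its elements g_1 = a + 3, g_2 = b - 2, g_3 = c - 2.

Reduce p = a - 3b^2c + 2bc + b + 3 modulo G:
  leading term a: subtract (1)·g_1 from a - 3b^2c + 2bc + b + 3 → -3b^2c + 2bc + b
  leading term b^2c: subtract (-3bc)·g_2 from -3b^2c + 2bc + b → 3bc + b
  leading term bc: subtract (3c)·g_2 from 3bc + b → b - c
  leading term b: subtract (1)·g_2 from b - c → -c + 2
  leading term c: subtract (-1)·g_3 from -c + 2 → 0
  normal form = 0.
Since the normal form is 0, p ∈ I.

a - 3b^2c + 2bc + b + 3 lies in I (it reduces to 0).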